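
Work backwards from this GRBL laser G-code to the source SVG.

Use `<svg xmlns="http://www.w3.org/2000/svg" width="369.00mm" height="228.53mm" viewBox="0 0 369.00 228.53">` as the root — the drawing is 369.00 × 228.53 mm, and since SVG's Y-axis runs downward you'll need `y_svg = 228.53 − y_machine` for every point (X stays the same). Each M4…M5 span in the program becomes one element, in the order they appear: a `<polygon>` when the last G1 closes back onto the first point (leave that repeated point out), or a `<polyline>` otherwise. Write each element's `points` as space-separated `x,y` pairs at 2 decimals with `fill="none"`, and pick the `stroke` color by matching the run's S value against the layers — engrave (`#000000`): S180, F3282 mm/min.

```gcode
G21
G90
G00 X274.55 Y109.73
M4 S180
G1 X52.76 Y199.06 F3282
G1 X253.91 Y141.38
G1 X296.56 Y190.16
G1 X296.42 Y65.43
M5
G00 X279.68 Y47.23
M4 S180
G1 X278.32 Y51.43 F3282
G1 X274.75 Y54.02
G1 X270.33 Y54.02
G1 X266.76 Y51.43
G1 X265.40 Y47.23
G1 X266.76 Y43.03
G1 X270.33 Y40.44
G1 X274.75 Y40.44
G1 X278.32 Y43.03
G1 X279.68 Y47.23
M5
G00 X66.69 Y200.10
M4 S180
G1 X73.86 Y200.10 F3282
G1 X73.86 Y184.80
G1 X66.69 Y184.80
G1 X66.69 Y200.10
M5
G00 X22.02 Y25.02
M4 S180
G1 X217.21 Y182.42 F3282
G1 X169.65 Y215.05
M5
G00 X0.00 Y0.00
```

<svg xmlns="http://www.w3.org/2000/svg" width="369.00mm" height="228.53mm" viewBox="0 0 369.00 228.53">
  <polyline points="274.55,118.80 52.76,29.47 253.91,87.15 296.56,38.37 296.42,163.10" fill="none" stroke="#000000"/>
  <polygon points="279.68,181.30 278.32,177.10 274.75,174.51 270.33,174.51 266.76,177.10 265.40,181.30 266.76,185.50 270.33,188.09 274.75,188.09 278.32,185.50" fill="none" stroke="#000000"/>
  <polygon points="66.69,28.43 73.86,28.43 73.86,43.73 66.69,43.73" fill="none" stroke="#000000"/>
  <polyline points="22.02,203.51 217.21,46.11 169.65,13.48" fill="none" stroke="#000000"/>
</svg>

Each laser-on run becomes one SVG element. Flip Y back into SVG space with y_svg = 228.53 − y_machine. Every run uses S180, so all elements get stroke `#000000` (engrave).

Run 1: The run is open, so emit a `<polyline>` with points (Y-flipped): 274.55,118.80 52.76,29.47 253.91,87.15 296.56,38.37 296.42,163.10.

Run 2: The run returns to its start, so emit a `<polygon>` with points (Y-flipped): 279.68,181.30 278.32,177.10 274.75,174.51 270.33,174.51 266.76,177.10 265.40,181.30 266.76,185.50 270.33,188.09 274.75,188.09 278.32,185.50.

Run 3: The run returns to its start, so emit a `<polygon>` with points (Y-flipped): 66.69,28.43 73.86,28.43 73.86,43.73 66.69,43.73.

Run 4: The run is open, so emit a `<polyline>` with points (Y-flipped): 22.02,203.51 217.21,46.11 169.65,13.48.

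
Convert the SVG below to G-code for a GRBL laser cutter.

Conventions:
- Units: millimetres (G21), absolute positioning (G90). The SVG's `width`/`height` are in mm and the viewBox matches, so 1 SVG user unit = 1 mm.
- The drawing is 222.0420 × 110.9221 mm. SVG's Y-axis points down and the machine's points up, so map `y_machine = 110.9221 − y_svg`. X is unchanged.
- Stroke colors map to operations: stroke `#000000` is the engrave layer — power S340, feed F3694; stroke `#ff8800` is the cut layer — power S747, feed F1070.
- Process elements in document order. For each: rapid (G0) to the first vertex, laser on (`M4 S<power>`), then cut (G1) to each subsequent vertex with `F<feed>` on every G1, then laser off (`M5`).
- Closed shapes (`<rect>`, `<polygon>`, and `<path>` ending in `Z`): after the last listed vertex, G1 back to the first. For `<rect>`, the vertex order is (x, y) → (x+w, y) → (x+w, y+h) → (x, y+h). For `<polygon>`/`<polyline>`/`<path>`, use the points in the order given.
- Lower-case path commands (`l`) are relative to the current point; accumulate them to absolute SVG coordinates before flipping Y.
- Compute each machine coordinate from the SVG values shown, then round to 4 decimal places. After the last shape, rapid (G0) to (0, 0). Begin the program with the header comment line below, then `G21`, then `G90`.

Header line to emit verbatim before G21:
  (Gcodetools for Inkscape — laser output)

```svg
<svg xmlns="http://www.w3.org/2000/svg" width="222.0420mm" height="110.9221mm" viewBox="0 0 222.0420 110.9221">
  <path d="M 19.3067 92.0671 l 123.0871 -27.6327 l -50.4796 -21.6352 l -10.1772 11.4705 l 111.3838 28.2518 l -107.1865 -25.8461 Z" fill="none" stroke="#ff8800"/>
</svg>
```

(Gcodetools for Inkscape — laser output)
G21
G90
G0 X19.3067 Y18.8550
M4 S747
G1 X142.3938 Y46.4877 F1070
G1 X91.9142 Y68.1229 F1070
G1 X81.7370 Y56.6524 F1070
G1 X193.1208 Y28.4006 F1070
G1 X85.9343 Y54.2467 F1070
G1 X19.3067 Y18.8550 F1070
M5
G0 X0.0000 Y0.0000

Since the viewBox matches the mm dimensions, user units are millimetres directly. The only transform is the Y-flip y_m = 110.9221 − y_svg.

Shape 1 is a closed polygon drawn with `<path>`. Its stroke #ff8800 means cut at S747, F1070. After flipping Y the toolpath is (19.3067,18.8550) → (142.3938,46.4877) → (91.9142,68.1229) → (81.7370,56.6524) → (193.1208,28.4006) → (85.9343,54.2467) → (19.3067,18.8550), returning to the start.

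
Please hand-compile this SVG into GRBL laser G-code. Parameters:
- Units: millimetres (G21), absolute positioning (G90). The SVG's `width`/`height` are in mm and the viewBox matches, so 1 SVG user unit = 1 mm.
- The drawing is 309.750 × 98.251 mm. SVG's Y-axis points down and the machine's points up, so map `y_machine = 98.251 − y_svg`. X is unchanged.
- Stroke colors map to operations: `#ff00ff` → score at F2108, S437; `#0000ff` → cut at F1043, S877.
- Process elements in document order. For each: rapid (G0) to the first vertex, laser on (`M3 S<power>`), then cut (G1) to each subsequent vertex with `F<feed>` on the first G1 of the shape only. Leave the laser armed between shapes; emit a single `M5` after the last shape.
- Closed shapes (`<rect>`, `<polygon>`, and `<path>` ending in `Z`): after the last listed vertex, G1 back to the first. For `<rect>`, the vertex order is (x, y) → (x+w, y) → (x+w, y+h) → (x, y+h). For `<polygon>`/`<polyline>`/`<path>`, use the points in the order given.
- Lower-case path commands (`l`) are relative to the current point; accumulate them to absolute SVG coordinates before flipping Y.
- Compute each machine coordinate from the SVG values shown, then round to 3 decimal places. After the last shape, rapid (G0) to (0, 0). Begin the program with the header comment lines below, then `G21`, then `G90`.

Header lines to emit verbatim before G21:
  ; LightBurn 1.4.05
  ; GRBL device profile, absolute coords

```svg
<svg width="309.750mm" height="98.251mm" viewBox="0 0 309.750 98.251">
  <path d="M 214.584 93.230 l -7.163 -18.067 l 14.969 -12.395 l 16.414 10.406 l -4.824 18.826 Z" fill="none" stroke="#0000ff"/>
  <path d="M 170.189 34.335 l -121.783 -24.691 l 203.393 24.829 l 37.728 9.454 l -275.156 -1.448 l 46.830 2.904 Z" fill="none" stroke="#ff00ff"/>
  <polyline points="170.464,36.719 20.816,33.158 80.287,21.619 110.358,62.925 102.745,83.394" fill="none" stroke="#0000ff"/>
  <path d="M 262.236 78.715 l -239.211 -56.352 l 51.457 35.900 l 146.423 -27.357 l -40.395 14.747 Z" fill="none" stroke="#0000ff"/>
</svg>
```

Since the viewBox matches the mm dimensions, user units are millimetres directly. The only transform is the Y-flip y_m = 98.251 − y_svg.

Shape 1 is a regular polygon drawn with `<path>`. Its stroke #0000ff means cut at S877, F1043. After flipping Y the toolpath is (214.584,5.021) → (207.421,23.088) → (222.390,35.483) → (238.804,25.077) → (233.980,6.251) → (214.584,5.021), returning to the start.

Shape 2 is a closed polygon drawn with `<path>`. Its stroke #ff00ff means score at S437, F2108. After flipping Y the toolpath is (170.189,63.916) → (48.406,88.607) → (251.799,63.778) → (289.527,54.324) → (14.371,55.772) → (61.201,52.868) → (170.189,63.916), returning to the start.

Shape 3 is a open polyline drawn with `<polyline>`. Its stroke #0000ff means cut at S877, F1043. After flipping Y the toolpath is (170.464,61.532) → (20.816,65.093) → (80.287,76.632) → (110.358,35.326) → (102.745,14.857).

Shape 4 is a closed polygon drawn with `<path>`. Its stroke #0000ff means cut at S877, F1043. After flipping Y the toolpath is (262.236,19.536) → (23.025,75.888) → (74.482,39.988) → (220.905,67.345) → (180.510,52.598) → (262.236,19.536), returning to the start.

; LightBurn 1.4.05
; GRBL device profile, absolute coords
G21
G90
G0 X214.584 Y5.021
M3 S877
G1 X207.421 Y23.088 F1043
G1 X222.390 Y35.483
G1 X238.804 Y25.077
G1 X233.980 Y6.251
G1 X214.584 Y5.021
G0 X170.189 Y63.916
M3 S437
G1 X48.406 Y88.607 F2108
G1 X251.799 Y63.778
G1 X289.527 Y54.324
G1 X14.371 Y55.772
G1 X61.201 Y52.868
G1 X170.189 Y63.916
G0 X170.464 Y61.532
M3 S877
G1 X20.816 Y65.093 F1043
G1 X80.287 Y76.632
G1 X110.358 Y35.326
G1 X102.745 Y14.857
G0 X262.236 Y19.536
M3 S877
G1 X23.025 Y75.888 F1043
G1 X74.482 Y39.988
G1 X220.905 Y67.345
G1 X180.510 Y52.598
G1 X262.236 Y19.536
M5
G0 X0.000 Y0.000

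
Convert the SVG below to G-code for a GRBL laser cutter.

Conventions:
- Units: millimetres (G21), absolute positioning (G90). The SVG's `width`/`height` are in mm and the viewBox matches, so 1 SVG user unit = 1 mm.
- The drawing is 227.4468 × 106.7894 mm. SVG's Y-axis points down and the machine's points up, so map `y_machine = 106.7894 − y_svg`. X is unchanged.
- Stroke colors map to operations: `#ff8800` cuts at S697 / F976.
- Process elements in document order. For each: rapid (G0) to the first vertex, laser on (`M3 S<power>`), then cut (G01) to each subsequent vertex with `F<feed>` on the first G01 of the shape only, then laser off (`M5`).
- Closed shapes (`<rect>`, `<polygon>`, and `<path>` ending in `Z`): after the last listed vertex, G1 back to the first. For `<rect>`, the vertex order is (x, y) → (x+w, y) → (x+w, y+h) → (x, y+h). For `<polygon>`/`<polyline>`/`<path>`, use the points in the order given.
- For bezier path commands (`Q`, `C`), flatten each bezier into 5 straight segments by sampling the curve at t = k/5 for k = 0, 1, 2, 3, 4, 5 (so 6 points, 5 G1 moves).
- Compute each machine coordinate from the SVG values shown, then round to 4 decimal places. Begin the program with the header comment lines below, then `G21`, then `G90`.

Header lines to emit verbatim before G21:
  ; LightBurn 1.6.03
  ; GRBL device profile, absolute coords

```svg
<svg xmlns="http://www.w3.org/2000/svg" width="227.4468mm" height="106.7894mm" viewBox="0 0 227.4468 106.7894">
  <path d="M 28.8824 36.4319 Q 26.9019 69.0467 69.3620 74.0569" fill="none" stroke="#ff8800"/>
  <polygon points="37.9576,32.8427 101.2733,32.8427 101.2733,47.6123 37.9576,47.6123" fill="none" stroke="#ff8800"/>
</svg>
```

1 u = 1 mm; y_m = 106.7894 − y.

[1] `<path>` quadratic bezier, #ff8800→cut S697 F976: (28.8824,70.3575) → (29.8678,58.4158) → (34.4085,48.6824) → (42.5044,41.1574) → (54.1556,35.8408) → (69.3620,32.7325)

[2] `<polygon>` rectangle, #ff8800→cut S697 F976: (37.9576,73.9467) → (101.2733,73.9467) → (101.2733,59.1771) → (37.9576,59.1771) → (37.9576,73.9467) (closed)

; LightBurn 1.6.03
; GRBL device profile, absolute coords
G21
G90
G0 X28.8824 Y70.3575
M3 S697
G01 X29.8678 Y58.4158 F976
G01 X34.4085 Y48.6824
G01 X42.5044 Y41.1574
G01 X54.1556 Y35.8408
G01 X69.3620 Y32.7325
M5
G0 X37.9576 Y73.9467
M3 S697
G01 X101.2733 Y73.9467 F976
G01 X101.2733 Y59.1771
G01 X37.9576 Y59.1771
G01 X37.9576 Y73.9467
M5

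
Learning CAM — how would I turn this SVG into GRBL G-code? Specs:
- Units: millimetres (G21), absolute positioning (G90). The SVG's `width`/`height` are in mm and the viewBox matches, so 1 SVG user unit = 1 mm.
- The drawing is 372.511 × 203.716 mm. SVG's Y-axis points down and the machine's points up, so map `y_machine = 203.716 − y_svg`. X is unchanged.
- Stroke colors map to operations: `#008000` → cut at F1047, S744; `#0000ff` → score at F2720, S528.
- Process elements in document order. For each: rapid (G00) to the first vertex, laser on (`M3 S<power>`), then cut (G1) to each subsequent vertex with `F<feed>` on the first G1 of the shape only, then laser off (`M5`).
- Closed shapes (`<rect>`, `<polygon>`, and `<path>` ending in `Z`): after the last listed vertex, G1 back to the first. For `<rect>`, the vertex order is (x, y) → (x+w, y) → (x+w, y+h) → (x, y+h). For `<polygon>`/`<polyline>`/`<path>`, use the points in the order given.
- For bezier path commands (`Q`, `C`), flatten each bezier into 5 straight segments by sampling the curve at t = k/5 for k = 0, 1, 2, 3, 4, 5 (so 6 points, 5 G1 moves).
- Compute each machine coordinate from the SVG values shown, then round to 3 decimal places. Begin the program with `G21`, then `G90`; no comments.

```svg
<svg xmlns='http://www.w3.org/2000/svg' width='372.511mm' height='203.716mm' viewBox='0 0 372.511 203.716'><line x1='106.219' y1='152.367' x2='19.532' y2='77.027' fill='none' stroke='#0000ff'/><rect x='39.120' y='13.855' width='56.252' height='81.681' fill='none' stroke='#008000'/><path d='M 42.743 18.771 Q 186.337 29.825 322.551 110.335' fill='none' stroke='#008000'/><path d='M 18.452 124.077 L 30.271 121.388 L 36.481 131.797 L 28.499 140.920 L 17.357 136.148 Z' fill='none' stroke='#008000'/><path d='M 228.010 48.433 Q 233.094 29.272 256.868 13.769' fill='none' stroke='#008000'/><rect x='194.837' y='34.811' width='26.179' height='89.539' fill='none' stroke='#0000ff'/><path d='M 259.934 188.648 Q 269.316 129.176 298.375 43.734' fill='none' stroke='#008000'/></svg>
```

G21
G90
G00 X106.219 Y51.349
M3 S528
G1 X19.532 Y126.689 F2720
M5
G00 X39.120 Y189.861
M3 S744
G1 X95.372 Y189.861 F1047
G1 X95.372 Y108.180
G1 X39.120 Y108.180
G1 X39.120 Y189.861
M5
G00 X42.743 Y184.945
M3 S744
G1 X99.885 Y177.745 F1047
G1 X156.437 Y164.989
G1 X212.399 Y146.676
G1 X267.770 Y122.807
G1 X322.551 Y93.381
M5
G00 X18.452 Y79.639
M3 S744
G1 X30.271 Y82.328 F1047
G1 X36.481 Y71.919
G1 X28.499 Y62.796
G1 X17.357 Y67.568
G1 X18.452 Y79.639
M5
G00 X228.010 Y155.283
M3 S744
G1 X230.791 Y162.801 F1047
G1 X235.068 Y170.027
G1 X240.839 Y176.959
G1 X248.106 Y183.599
G1 X256.868 Y189.947
M5
G00 X194.837 Y168.905
M3 S528
G1 X221.016 Y168.905 F2720
G1 X221.016 Y79.366
G1 X194.837 Y79.366
G1 X194.837 Y168.905
M5
G00 X259.934 Y15.068
M3 S744
G1 X264.474 Y39.896 F1047
G1 X270.588 Y66.801
G1 X278.276 Y95.784
G1 X287.538 Y126.844
G1 X298.375 Y159.982
M5

1 u = 1 mm; y_m = 203.716 − y.

[1] `<line>` line segment, #0000ff→score S528 F2720: (106.219,51.349) → (19.532,126.689)

[2] `<rect>` rectangle, #008000→cut S744 F1047: (39.120,189.861) → (95.372,189.861) → (95.372,108.180) → (39.120,108.180) → (39.120,189.861) (closed)

[3] `<path>` quadratic bezier, #008000→cut S744 F1047: (42.743,184.945) → (99.885,177.745) → (156.437,164.989) → (212.399,146.676) → (267.770,122.807) → (322.551,93.381)

[4] `<path>` regular polygon, #008000→cut S744 F1047: (18.452,79.639) → (30.271,82.328) → (36.481,71.919) → (28.499,62.796) → (17.357,67.568) → (18.452,79.639) (closed)

[5] `<path>` quadratic bezier, #008000→cut S744 F1047: (228.010,155.283) → (230.791,162.801) → (235.068,170.027) → (240.839,176.959) → (248.106,183.599) → (256.868,189.947)

[6] `<rect>` rectangle, #0000ff→score S528 F2720: (194.837,168.905) → (221.016,168.905) → (221.016,79.366) → (194.837,79.366) → (194.837,168.905) (closed)

[7] `<path>` quadratic bezier, #008000→cut S744 F1047: (259.934,15.068) → (264.474,39.896) → (270.588,66.801) → (278.276,95.784) → (287.538,126.844) → (298.375,159.982)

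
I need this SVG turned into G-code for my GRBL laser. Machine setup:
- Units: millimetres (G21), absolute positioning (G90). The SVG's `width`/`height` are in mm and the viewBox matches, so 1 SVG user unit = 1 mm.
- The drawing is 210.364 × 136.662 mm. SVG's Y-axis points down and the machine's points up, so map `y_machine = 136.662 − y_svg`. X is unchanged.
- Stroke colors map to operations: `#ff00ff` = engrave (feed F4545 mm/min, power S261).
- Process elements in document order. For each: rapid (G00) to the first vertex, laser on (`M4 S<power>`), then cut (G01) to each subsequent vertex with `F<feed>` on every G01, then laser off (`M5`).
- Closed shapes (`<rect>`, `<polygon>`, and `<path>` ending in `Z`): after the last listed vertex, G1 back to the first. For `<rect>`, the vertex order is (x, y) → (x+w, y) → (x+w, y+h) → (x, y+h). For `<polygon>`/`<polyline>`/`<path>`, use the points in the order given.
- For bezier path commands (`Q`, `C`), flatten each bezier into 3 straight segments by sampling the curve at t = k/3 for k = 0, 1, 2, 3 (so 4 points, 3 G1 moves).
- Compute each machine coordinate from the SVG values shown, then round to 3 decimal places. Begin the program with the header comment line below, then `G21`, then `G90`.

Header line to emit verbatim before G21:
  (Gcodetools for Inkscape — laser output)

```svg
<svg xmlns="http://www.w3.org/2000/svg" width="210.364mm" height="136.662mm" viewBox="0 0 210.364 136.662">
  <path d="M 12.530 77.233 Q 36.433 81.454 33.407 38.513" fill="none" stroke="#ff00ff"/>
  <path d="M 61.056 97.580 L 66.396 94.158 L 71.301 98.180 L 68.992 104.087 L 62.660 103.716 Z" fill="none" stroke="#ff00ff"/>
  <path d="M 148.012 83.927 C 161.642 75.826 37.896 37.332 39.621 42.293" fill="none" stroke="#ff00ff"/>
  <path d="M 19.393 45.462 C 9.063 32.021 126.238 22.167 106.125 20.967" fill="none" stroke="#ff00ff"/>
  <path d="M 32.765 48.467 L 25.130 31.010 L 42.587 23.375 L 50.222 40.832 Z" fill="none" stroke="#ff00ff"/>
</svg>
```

1 u = 1 mm; y_m = 136.662 − y.

[1] `<path>` quadratic bezier, #ff00ff→engrave S261 F4545: (12.530,59.429) → (25.473,61.855) → (32.432,74.762) → (33.407,98.149)

[2] `<path>` regular polygon, #ff00ff→engrave S261 F4545: (61.056,39.082) → (66.396,42.504) → (71.301,38.482) → (68.992,32.575) → (62.660,32.946) → (61.056,39.082) (closed)

[3] `<path>` cubic bezier, #ff00ff→engrave S261 F4545: (148.012,52.735) → (125.585,68.232) → (69.985,87.580) → (39.621,94.369)

[4] `<path>` cubic bezier, #ff00ff→engrave S261 F4545: (19.393,91.200) → (41.758,103.258) → (90.282,111.798) → (106.125,115.695)

[5] `<path>` regular polygon, #ff00ff→engrave S261 F4545: (32.765,88.195) → (25.130,105.652) → (42.587,113.287) → (50.222,95.830) → (32.765,88.195) (closed)

(Gcodetools for Inkscape — laser output)
G21
G90
G00 X12.530 Y59.429
M4 S261
G01 X25.473 Y61.855 F4545
G01 X32.432 Y74.762 F4545
G01 X33.407 Y98.149 F4545
M5
G00 X61.056 Y39.082
M4 S261
G01 X66.396 Y42.504 F4545
G01 X71.301 Y38.482 F4545
G01 X68.992 Y32.575 F4545
G01 X62.660 Y32.946 F4545
G01 X61.056 Y39.082 F4545
M5
G00 X148.012 Y52.735
M4 S261
G01 X125.585 Y68.232 F4545
G01 X69.985 Y87.580 F4545
G01 X39.621 Y94.369 F4545
M5
G00 X19.393 Y91.200
M4 S261
G01 X41.758 Y103.258 F4545
G01 X90.282 Y111.798 F4545
G01 X106.125 Y115.695 F4545
M5
G00 X32.765 Y88.195
M4 S261
G01 X25.130 Y105.652 F4545
G01 X42.587 Y113.287 F4545
G01 X50.222 Y95.830 F4545
G01 X32.765 Y88.195 F4545
M5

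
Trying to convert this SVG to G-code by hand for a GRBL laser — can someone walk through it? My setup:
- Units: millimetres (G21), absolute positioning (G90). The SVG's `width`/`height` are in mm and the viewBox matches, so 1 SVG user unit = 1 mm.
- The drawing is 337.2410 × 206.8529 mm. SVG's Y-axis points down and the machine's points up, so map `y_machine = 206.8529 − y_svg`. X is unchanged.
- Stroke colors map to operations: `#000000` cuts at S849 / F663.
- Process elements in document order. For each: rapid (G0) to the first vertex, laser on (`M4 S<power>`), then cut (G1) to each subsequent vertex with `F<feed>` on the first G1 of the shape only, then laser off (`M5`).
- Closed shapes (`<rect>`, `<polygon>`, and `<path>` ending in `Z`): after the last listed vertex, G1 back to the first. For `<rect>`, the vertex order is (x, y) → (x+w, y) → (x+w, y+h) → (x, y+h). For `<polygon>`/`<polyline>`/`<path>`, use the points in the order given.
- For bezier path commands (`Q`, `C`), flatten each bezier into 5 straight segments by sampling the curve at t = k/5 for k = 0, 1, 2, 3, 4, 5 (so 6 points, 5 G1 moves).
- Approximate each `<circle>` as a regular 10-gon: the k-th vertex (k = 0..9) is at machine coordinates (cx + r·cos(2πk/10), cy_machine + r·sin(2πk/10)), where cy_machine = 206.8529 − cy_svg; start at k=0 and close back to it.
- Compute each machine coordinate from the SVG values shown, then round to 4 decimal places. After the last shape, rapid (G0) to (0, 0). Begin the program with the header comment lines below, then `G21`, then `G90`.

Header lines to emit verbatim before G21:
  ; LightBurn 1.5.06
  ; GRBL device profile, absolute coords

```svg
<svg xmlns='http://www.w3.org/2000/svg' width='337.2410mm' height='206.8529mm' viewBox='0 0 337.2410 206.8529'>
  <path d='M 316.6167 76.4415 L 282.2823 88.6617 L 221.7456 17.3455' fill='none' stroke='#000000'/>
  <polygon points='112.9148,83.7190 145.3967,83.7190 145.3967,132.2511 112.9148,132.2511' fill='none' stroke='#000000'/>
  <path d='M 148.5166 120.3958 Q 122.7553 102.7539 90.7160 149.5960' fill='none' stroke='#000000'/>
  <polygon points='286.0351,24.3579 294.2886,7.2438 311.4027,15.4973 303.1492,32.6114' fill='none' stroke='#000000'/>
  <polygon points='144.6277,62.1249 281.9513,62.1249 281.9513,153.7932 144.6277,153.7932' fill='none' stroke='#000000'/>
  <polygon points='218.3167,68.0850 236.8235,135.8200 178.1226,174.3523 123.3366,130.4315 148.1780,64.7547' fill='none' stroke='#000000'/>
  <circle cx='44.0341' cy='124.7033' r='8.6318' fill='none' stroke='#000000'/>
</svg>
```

; LightBurn 1.5.06
; GRBL device profile, absolute coords
G21
G90
G0 X316.6167 Y130.4114
M4 S849
G1 X282.2823 Y118.1912 F663
G1 X221.7456 Y189.5074
M5
G0 X112.9148 Y123.1339
M4 S849
G1 X145.3967 Y123.1339 F663
G1 X145.3967 Y74.6018
G1 X112.9148 Y74.6018
G1 X112.9148 Y123.1339
M5
G0 X148.5166 Y86.4571
M4 S849
G1 X137.9610 Y90.9345 F663
G1 X126.9031 Y90.2532
G1 X115.3430 Y84.4131
G1 X103.2806 Y73.4144
G1 X90.7160 Y57.2569
M5
G0 X286.0351 Y182.4950
M4 S849
G1 X294.2886 Y199.6091 F663
G1 X311.4027 Y191.3556
G1 X303.1492 Y174.2415
G1 X286.0351 Y182.4950
M5
G0 X144.6277 Y144.7280
M4 S849
G1 X281.9513 Y144.7280 F663
G1 X281.9513 Y53.0597
G1 X144.6277 Y53.0597
G1 X144.6277 Y144.7280
M5
G0 X218.3167 Y138.7679
M4 S849
G1 X236.8235 Y71.0329 F663
G1 X178.1226 Y32.5006
G1 X123.3366 Y76.4214
G1 X148.1780 Y142.0982
G1 X218.3167 Y138.7679
M5
G0 X52.6659 Y82.1496
M4 S849
G1 X51.0174 Y87.2232 F663
G1 X46.7015 Y90.3589
G1 X41.3667 Y90.3589
G1 X37.0508 Y87.2232
G1 X35.4023 Y82.1496
G1 X37.0508 Y77.0760
G1 X41.3667 Y73.9403
G1 X46.7015 Y73.9403
G1 X51.0174 Y77.0760
G1 X52.6659 Y82.1496
M5
G0 X0.0000 Y0.0000

Since the viewBox matches the mm dimensions, user units are millimetres directly. The only transform is the Y-flip y_m = 206.8529 − y_svg.

Shape 1 is a open polyline drawn with `<path>`. Its stroke #000000 means cut at S849, F663. After flipping Y the toolpath is (316.6167,130.4114) → (282.2823,118.1912) → (221.7456,189.5074).

Shape 2 is a rectangle drawn with `<polygon>`. Its stroke #000000 means cut at S849, F663. After flipping Y the toolpath is (112.9148,123.1339) → (145.3967,123.1339) → (145.3967,74.6018) → (112.9148,74.6018) → (112.9148,123.1339), returning to the start.

Shape 3 is a quadratic bezier drawn with `<path>`. Its stroke #000000 means cut at S849, F663. After flipping Y the toolpath is (148.5166,86.4571) → (137.9610,90.9345) → (126.9031,90.2532) → (115.3430,84.4131) → (103.2806,73.4144) → (90.7160,57.2569).

Shape 4 is a regular polygon drawn with `<polygon>`. Its stroke #000000 means cut at S849, F663. After flipping Y the toolpath is (286.0351,182.4950) → (294.2886,199.6091) → (311.4027,191.3556) → (303.1492,174.2415) → (286.0351,182.4950), returning to the start.

Shape 5 is a rectangle drawn with `<polygon>`. Its stroke #000000 means cut at S849, F663. After flipping Y the toolpath is (144.6277,144.7280) → (281.9513,144.7280) → (281.9513,53.0597) → (144.6277,53.0597) → (144.6277,144.7280), returning to the start.

Shape 6 is a regular polygon drawn with `<polygon>`. Its stroke #000000 means cut at S849, F663. After flipping Y the toolpath is (218.3167,138.7679) → (236.8235,71.0329) → (178.1226,32.5006) → (123.3366,76.4214) → (148.1780,142.0982) → (218.3167,138.7679), returning to the start.

Shape 7 is a circle drawn with `<circle>`. Its stroke #000000 means cut at S849, F663. After flipping Y the toolpath is (52.6659,82.1496) → (51.0174,87.2232) → (46.7015,90.3589) → (41.3667,90.3589) → (37.0508,87.2232) → (35.4023,82.1496) → (37.0508,77.0760) → (41.3667,73.9403) → (46.7015,73.9403) → (51.0174,77.0760) → (52.6659,82.1496), returning to the start.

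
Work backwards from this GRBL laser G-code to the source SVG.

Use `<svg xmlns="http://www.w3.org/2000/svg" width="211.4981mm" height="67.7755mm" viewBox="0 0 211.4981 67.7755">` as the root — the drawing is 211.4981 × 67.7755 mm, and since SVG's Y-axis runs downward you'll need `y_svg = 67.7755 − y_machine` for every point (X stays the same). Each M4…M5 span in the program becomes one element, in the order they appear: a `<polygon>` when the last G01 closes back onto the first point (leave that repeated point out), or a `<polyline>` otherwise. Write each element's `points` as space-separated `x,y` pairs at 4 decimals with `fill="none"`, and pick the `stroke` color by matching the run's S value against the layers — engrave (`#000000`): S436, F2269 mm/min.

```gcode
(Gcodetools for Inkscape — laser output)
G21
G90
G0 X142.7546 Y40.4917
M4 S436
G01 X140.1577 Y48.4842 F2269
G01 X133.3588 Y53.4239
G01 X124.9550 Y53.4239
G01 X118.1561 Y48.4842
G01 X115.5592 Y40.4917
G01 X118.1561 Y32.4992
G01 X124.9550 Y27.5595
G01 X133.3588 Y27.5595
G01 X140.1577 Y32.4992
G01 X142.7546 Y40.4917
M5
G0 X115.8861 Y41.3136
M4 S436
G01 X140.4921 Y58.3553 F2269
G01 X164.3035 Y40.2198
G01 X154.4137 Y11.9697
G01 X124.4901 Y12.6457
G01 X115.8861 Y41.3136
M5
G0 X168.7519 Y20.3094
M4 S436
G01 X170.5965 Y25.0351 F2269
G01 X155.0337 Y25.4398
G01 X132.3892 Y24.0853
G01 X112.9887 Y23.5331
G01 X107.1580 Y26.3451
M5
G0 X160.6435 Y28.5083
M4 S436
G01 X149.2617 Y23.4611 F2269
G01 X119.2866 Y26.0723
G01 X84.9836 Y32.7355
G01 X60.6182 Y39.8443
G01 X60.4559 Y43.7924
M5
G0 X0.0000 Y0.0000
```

<svg xmlns="http://www.w3.org/2000/svg" width="211.4981mm" height="67.7755mm" viewBox="0 0 211.4981 67.7755">
  <polygon points="142.7546,27.2838 140.1577,19.2913 133.3588,14.3516 124.9550,14.3516 118.1561,19.2913 115.5592,27.2838 118.1561,35.2763 124.9550,40.2160 133.3588,40.2160 140.1577,35.2763" fill="none" stroke="#000000"/>
  <polygon points="115.8861,26.4619 140.4921,9.4202 164.3035,27.5557 154.4137,55.8058 124.4901,55.1298" fill="none" stroke="#000000"/>
  <polyline points="168.7519,47.4661 170.5965,42.7404 155.0337,42.3357 132.3892,43.6902 112.9887,44.2424 107.1580,41.4304" fill="none" stroke="#000000"/>
  <polyline points="160.6435,39.2672 149.2617,44.3144 119.2866,41.7032 84.9836,35.0400 60.6182,27.9312 60.4559,23.9831" fill="none" stroke="#000000"/>
</svg>

Each laser-on run becomes one SVG element. Flip Y back into SVG space with y_svg = 67.7755 − y_machine. Every run uses S436, so all elements get stroke `#000000` (engrave).

Run 1: The run returns to its start, so emit a `<polygon>` with points (Y-flipped): 142.7546,27.2838 140.1577,19.2913 133.3588,14.3516 124.9550,14.3516 118.1561,19.2913 115.5592,27.2838 118.1561,35.2763 124.9550,40.2160 133.3588,40.2160 140.1577,35.2763.

Run 2: The run returns to its start, so emit a `<polygon>` with points (Y-flipped): 115.8861,26.4619 140.4921,9.4202 164.3035,27.5557 154.4137,55.8058 124.4901,55.1298.

Run 3: The run is open, so emit a `<polyline>` with points (Y-flipped): 168.7519,47.4661 170.5965,42.7404 155.0337,42.3357 132.3892,43.6902 112.9887,44.2424 107.1580,41.4304.

Run 4: The run is open, so emit a `<polyline>` with points (Y-flipped): 160.6435,39.2672 149.2617,44.3144 119.2866,41.7032 84.9836,35.0400 60.6182,27.9312 60.4559,23.9831.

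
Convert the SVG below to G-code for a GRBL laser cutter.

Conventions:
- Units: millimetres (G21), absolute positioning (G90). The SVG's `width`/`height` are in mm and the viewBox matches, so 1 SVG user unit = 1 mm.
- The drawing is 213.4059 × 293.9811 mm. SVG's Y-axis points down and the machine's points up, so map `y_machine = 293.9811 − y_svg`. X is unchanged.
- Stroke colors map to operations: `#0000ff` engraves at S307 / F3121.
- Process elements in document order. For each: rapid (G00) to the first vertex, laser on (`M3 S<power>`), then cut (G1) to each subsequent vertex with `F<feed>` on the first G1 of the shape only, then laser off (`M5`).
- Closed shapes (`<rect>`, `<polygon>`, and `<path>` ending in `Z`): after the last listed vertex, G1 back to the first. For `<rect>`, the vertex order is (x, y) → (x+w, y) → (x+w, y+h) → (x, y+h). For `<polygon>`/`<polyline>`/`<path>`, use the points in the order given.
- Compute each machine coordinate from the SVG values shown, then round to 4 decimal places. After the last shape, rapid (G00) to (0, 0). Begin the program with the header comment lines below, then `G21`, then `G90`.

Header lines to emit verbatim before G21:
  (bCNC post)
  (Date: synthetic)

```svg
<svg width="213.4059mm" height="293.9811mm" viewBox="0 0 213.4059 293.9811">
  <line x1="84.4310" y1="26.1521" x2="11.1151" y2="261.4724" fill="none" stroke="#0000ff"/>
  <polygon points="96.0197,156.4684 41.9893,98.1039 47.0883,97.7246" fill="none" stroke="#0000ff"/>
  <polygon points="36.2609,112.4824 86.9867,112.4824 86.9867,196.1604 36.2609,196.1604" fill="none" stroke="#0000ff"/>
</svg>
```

viewBox `0 0 213.4059 293.9811` with mm width/height → 1 unit = 1 mm. Flip: y_m = 293.9811 − y_svg.

**Shape 1** — `<line>` line segment, stroke `#0000ff` → engrave (S307, F3121). Machine vertices: (84.4310,267.8290) → (11.1151,32.5087). Open path.

**Shape 2** — `<polygon>` closed polygon, stroke `#0000ff` → engrave (S307, F3121). Machine vertices: (96.0197,137.5127) → (41.9893,195.8772) → (47.0883,196.2565) → (96.0197,137.5127). Closed: final G1 returns to the first vertex.

**Shape 3** — `<polygon>` rectangle, stroke `#0000ff` → engrave (S307, F3121). Machine vertices: (36.2609,181.4987) → (86.9867,181.4987) → (86.9867,97.8207) → (36.2609,97.8207) → (36.2609,181.4987). Closed: final G1 returns to the first vertex.

(bCNC post)
(Date: synthetic)
G21
G90
G00 X84.4310 Y267.8290
M3 S307
G1 X11.1151 Y32.5087 F3121
M5
G00 X96.0197 Y137.5127
M3 S307
G1 X41.9893 Y195.8772 F3121
G1 X47.0883 Y196.2565
G1 X96.0197 Y137.5127
M5
G00 X36.2609 Y181.4987
M3 S307
G1 X86.9867 Y181.4987 F3121
G1 X86.9867 Y97.8207
G1 X36.2609 Y97.8207
G1 X36.2609 Y181.4987
M5
G00 X0.0000 Y0.0000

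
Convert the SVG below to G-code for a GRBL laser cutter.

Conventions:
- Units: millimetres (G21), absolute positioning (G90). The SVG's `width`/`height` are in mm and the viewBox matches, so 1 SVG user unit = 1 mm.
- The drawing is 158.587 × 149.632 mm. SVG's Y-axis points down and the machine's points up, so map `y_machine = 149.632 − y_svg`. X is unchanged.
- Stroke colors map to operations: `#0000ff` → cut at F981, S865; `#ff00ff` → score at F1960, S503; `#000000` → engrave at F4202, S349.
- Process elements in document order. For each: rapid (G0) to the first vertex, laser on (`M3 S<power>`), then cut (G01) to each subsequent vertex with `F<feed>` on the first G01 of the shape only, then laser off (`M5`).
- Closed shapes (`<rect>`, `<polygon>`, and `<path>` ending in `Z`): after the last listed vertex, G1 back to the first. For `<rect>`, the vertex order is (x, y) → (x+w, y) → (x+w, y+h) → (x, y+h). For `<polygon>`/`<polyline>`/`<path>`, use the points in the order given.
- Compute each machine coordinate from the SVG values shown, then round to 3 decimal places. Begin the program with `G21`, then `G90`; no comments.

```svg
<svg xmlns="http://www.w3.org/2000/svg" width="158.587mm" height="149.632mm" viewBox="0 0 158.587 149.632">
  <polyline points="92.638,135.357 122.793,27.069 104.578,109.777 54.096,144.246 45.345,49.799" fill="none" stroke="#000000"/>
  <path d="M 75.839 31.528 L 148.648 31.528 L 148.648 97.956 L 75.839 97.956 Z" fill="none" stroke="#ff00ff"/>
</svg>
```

G21
G90
G0 X92.638 Y14.275
M3 S349
G01 X122.793 Y122.563 F4202
G01 X104.578 Y39.855
G01 X54.096 Y5.386
G01 X45.345 Y99.833
M5
G0 X75.839 Y118.104
M3 S503
G01 X148.648 Y118.104 F1960
G01 X148.648 Y51.676
G01 X75.839 Y51.676
G01 X75.839 Y118.104
M5

1 u = 1 mm; y_m = 149.632 − y.

[1] `<polyline>` open polyline, #000000→engrave S349 F4202: (92.638,14.275) → (122.793,122.563) → (104.578,39.855) → (54.096,5.386) → (45.345,99.833)

[2] `<path>` rectangle, #ff00ff→score S503 F1960: (75.839,118.104) → (148.648,118.104) → (148.648,51.676) → (75.839,51.676) → (75.839,118.104) (closed)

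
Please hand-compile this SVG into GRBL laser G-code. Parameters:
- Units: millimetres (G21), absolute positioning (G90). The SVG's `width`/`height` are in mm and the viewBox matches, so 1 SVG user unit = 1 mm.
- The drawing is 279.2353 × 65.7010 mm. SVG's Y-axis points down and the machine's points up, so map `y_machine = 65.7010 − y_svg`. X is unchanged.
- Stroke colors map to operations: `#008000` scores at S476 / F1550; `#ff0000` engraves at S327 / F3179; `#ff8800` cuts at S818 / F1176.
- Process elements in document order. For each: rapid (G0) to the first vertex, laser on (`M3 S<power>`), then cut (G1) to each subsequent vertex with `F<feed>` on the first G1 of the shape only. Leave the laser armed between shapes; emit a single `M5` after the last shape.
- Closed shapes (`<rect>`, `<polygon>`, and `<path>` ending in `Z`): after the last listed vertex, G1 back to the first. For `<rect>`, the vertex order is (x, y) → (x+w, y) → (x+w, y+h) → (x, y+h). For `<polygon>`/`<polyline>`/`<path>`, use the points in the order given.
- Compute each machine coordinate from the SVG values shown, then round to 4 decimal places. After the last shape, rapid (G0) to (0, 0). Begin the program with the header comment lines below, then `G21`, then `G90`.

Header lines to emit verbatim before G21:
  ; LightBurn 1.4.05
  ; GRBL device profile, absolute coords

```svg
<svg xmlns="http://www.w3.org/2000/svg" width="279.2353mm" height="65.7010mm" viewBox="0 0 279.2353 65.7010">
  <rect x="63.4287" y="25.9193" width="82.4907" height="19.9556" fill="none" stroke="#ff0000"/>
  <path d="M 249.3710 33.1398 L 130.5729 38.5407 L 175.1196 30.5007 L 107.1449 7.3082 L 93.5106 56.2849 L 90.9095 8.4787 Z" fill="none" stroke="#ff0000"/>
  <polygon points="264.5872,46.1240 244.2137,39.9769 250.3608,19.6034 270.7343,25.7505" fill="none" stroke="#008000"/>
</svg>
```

; LightBurn 1.4.05
; GRBL device profile, absolute coords
G21
G90
G0 X63.4287 Y39.7817
M3 S327
G1 X145.9194 Y39.7817 F3179
G1 X145.9194 Y19.8261
G1 X63.4287 Y19.8261
G1 X63.4287 Y39.7817
G0 X249.3710 Y32.5612
M3 S327
G1 X130.5729 Y27.1603 F3179
G1 X175.1196 Y35.2003
G1 X107.1449 Y58.3928
G1 X93.5106 Y9.4161
G1 X90.9095 Y57.2223
G1 X249.3710 Y32.5612
G0 X264.5872 Y19.5770
M3 S476
G1 X244.2137 Y25.7241 F1550
G1 X250.3608 Y46.0976
G1 X270.7343 Y39.9505
G1 X264.5872 Y19.5770
M5
G0 X0.0000 Y0.0000

Since the viewBox matches the mm dimensions, user units are millimetres directly. The only transform is the Y-flip y_m = 65.7010 − y_svg.

Shape 1 is a rectangle drawn with `<rect>`. Its stroke #ff0000 means engrave at S327, F3179. After flipping Y the toolpath is (63.4287,39.7817) → (145.9194,39.7817) → (145.9194,19.8261) → (63.4287,19.8261) → (63.4287,39.7817), returning to the start.

Shape 2 is a closed polygon drawn with `<path>`. Its stroke #ff0000 means engrave at S327, F3179. After flipping Y the toolpath is (249.3710,32.5612) → (130.5729,27.1603) → (175.1196,35.2003) → (107.1449,58.3928) → (93.5106,9.4161) → (90.9095,57.2223) → (249.3710,32.5612), returning to the start.

Shape 3 is a regular polygon drawn with `<polygon>`. Its stroke #008000 means score at S476, F1550. After flipping Y the toolpath is (264.5872,19.5770) → (244.2137,25.7241) → (250.3608,46.0976) → (270.7343,39.9505) → (264.5872,19.5770), returning to the start.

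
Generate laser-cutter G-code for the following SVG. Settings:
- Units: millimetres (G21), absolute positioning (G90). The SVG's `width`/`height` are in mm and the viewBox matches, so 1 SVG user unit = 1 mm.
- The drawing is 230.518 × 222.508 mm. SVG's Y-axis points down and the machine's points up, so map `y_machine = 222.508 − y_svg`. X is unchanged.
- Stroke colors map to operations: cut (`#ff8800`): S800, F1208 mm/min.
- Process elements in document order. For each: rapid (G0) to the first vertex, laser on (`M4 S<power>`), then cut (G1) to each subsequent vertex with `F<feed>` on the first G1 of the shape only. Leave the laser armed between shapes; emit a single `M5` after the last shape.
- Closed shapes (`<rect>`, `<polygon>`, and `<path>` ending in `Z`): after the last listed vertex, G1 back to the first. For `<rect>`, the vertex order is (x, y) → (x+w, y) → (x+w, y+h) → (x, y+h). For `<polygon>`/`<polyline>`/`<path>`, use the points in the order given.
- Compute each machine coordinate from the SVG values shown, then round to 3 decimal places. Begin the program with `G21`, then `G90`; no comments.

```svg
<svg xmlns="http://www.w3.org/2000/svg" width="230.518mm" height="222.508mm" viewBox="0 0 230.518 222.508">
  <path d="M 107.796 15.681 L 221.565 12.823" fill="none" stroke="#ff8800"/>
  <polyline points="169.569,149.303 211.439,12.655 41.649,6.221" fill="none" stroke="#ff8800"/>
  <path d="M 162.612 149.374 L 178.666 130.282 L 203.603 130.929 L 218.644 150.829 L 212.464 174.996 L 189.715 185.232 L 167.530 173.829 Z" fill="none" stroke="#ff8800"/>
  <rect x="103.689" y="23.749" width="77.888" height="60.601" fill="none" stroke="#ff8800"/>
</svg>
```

viewBox `0 0 230.518 222.508` with mm width/height → 1 unit = 1 mm. Flip: y_m = 222.508 − y_svg.

**Shape 1** — `<path>` line segment, stroke `#ff8800` → cut (S800, F1208). Machine vertices: (107.796,206.827) → (221.565,209.685). Open path.

**Shape 2** — `<polyline>` open polyline, stroke `#ff8800` → cut (S800, F1208). Machine vertices: (169.569,73.205) → (211.439,209.853) → (41.649,216.287). Open path.

**Shape 3** — `<path>` regular polygon, stroke `#ff8800` → cut (S800, F1208). Machine vertices: (162.612,73.134) → (178.666,92.226) → (203.603,91.579) → (218.644,71.679) → (212.464,47.512) → (189.715,37.276) → (167.530,48.679) → (162.612,73.134). Closed: final G1 returns to the first vertex.

**Shape 4** — `<rect>` rectangle, stroke `#ff8800` → cut (S800, F1208). Machine vertices: (103.689,198.759) → (181.577,198.759) → (181.577,138.158) → (103.689,138.158) → (103.689,198.759). Closed: final G1 returns to the first vertex.

G21
G90
G0 X107.796 Y206.827
M4 S800
G1 X221.565 Y209.685 F1208
G0 X169.569 Y73.205
M4 S800
G1 X211.439 Y209.853 F1208
G1 X41.649 Y216.287
G0 X162.612 Y73.134
M4 S800
G1 X178.666 Y92.226 F1208
G1 X203.603 Y91.579
G1 X218.644 Y71.679
G1 X212.464 Y47.512
G1 X189.715 Y37.276
G1 X167.530 Y48.679
G1 X162.612 Y73.134
G0 X103.689 Y198.759
M4 S800
G1 X181.577 Y198.759 F1208
G1 X181.577 Y138.158
G1 X103.689 Y138.158
G1 X103.689 Y198.759
M5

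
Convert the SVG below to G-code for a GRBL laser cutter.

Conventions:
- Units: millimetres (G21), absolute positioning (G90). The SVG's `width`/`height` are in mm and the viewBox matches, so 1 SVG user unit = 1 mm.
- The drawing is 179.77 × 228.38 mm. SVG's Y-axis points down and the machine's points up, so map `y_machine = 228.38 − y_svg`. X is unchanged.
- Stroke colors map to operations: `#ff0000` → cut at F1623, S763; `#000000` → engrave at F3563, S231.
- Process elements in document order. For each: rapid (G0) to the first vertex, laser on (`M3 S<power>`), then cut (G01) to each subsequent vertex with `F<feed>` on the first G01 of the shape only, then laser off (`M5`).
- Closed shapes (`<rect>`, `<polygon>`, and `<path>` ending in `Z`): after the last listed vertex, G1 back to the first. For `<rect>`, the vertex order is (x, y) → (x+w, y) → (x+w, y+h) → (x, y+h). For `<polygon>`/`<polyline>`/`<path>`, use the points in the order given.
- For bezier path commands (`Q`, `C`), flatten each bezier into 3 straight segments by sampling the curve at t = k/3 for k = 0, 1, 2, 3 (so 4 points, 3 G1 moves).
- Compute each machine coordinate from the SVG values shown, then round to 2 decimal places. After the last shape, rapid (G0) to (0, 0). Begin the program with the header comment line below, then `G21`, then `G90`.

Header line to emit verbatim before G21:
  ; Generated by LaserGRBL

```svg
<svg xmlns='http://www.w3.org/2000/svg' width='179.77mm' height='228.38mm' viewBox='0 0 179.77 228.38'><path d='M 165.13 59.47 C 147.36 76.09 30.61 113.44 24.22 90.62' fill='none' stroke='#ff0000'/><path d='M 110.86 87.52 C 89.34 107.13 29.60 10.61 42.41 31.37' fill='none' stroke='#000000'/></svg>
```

; Generated by LaserGRBL
G21
G90
G0 X165.13 Y168.91
M3 S763
G01 X122.12 Y148.38 F1623
G01 X59.64 Y132.00
G01 X24.22 Y137.76
M5
G0 X110.86 Y140.86
M3 S231
G01 X80.70 Y151.32 F3563
G01 X49.68 Y187.32
G01 X42.41 Y197.01
M5
G0 X0.00 Y0.00

viewBox `0 0 179.77 228.38` with mm width/height → 1 unit = 1 mm. Flip: y_m = 228.38 − y_svg.

**Shape 1** — `<path>` cubic bezier, stroke `#ff0000` → cut (S763, F1623). Control points (SVG): P0=(165.13,59.47), P1=(147.36,76.09), P2=(30.61,113.44), P3=(24.22,90.62); sampled at t=k/3. Machine vertices: (165.13,168.91) → (122.12,148.38) → (59.64,132.00) → (24.22,137.76). Open path.

**Shape 2** — `<path>` cubic bezier, stroke `#000000` → engrave (S231, F3563). Control points (SVG): P0=(110.86,87.52), P1=(89.34,107.13), P2=(29.60,10.61), P3=(42.41,31.37); sampled at t=k/3. Machine vertices: (110.86,140.86) → (80.70,151.32) → (49.68,187.32) → (42.41,197.01). Open path.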